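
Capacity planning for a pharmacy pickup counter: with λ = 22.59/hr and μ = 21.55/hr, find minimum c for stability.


Stability requires cμ > λ ⇔ c > λ/μ.
λ/μ = 22.59/21.55 = 1.0483
Minimum integer c = ⌊1.0483⌋ + 1 = 2
Check: 2·21.55 = 43.10 > 22.59, while 1·21.55 = 21.55 ≤ 22.59

Final: 2 servers


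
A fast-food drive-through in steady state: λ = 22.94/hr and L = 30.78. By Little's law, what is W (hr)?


W = L/λ = 30.78/22.94 = 1.3418 hr

Final: 1.3418 hr


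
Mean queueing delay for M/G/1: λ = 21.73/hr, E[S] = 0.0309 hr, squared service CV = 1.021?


ρ = λ·E[S] = 21.73·0.0309 = 0.6715
E[S²] = E[S]²(1+C_s²) = 0.0309²·(1+1.021) = 0.001930
Wq = λ·E[S²]/(2(1−ρ)) = 21.73·0.001930/(2·0.3285) = 0.06381 hr

Final: 0.06381 hr


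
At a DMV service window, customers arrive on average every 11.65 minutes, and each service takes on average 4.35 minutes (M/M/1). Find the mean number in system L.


λ = 60/11.65 = 5.1502 /hr
μ = 60/4.35 = 13.7931 /hr
ρ = λ/μ = 5.1502/13.7931 = 0.3734
L = ρ/(1−ρ) = 0.3734/0.6266 = 0.5959

Final: 0.5959


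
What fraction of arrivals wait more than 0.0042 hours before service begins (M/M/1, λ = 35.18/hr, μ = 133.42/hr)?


ρ = 35.18/133.42 = 0.2637
P(Wq > t) = ρ·e^{−(μ−λ)t} = 0.2637·e^{−0.4126}
= 0.2637·0.661922 = 0.174535

Final: 0.174535


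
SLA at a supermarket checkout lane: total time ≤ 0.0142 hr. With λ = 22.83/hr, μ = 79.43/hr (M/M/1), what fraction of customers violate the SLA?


W ~ Exponential(μ−λ) for M/M/1.
μ − λ = 79.43 − 22.83 = 56.6000
P(W > t) = e^{−(μ−λ)t} = e^{−0.8037} = 0.447661

Final: 0.447661


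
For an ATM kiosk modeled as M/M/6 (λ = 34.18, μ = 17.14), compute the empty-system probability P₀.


a = λ/μ = 34.18/17.14 = 1.9942; ρ = a/c = 0.3324
Σ_{k=0}^{5} a^k/k! (terms k=0..5) = 1.00000 + 1.99417 + 1.98835 + 1.32170 + 0.65892 + 0.26280 = 7.22593
Tail: a^6/(6!(1−ρ)) = 62.88795/(720·0.6676) = 0.13083
P₀ = 1/(7.22593 + 0.13083) = 1/7.35676 = 0.135929

Final: 0.135929


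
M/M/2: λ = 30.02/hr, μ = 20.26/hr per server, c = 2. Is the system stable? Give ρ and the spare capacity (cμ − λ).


Total capacity cμ = 2·20.26 = 40.52/hr
ρ = λ/(cμ) = 30.02/40.52 = 0.7409
Stable ⇔ ρ < 1: YES
Spare capacity = cμ − λ = 40.52 − 30.02 = 10.50/hr

Final: ρ = 0.7409; stable; margin = 10.50/hr


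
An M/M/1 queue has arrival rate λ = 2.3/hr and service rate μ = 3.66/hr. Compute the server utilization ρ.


ρ = λ/μ = 2.3/3.66 = 0.6284

Final: 0.6284


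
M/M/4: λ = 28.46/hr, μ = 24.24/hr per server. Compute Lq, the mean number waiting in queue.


a = λ/μ = 1.1741; ρ = a/4 = 0.2935
P₀ = 0.308151
Lq = P₀·a^c·ρ / (c!·(1−ρ)²) = 0.308151·1.90024·0.2935/(24·0.49911)
= 0.01435

Final: 0.01435


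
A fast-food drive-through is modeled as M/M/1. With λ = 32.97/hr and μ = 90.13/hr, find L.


ρ = λ/μ = 32.97/90.13 = 0.3658
L = ρ/(1−ρ) = 0.3658/(1 − 0.3658) = 0.3658/0.6342 = 0.5768

Final: 0.5768


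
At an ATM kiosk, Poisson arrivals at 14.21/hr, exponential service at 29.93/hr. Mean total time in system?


W = 1/(μ−λ) = 1/(29.93 − 14.21) = 1/15.72 = 0.06361 hr

Final: 0.06361 hr


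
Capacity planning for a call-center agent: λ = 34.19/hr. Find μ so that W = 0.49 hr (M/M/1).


W = 1/(μ−λ) ⇒ μ − λ = 1/W = 1/0.49 = 2.0408
μ = λ + 1/W = 34.19 + 2.0408 = 36.2308 per hr

Final: 36.2308 /hr


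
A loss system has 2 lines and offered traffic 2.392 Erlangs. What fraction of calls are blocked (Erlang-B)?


B(c,a) = (a^c/c!) / Σ_{k=0}^{c} a^k/k!
a^2/2! = 2.860832
Σ terms (k=0..2): 1.00000 + 2.39200 + 2.86083 = 6.252832
B = 2.860832/6.252832 = 0.457526

Final: 0.457526


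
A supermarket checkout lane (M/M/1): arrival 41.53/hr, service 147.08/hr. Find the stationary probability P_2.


ρ = 41.53/147.08 = 0.2824
P_n = (1−ρ)·ρ^n = (1 − 0.2824)·0.2824^2 = 0.7176·0.079729 = 0.057216

Final: 0.057216


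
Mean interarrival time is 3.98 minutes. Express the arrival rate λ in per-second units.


λ = 1/(interarrival time) in consistent units.
1 second = 0.0166667 min, so λ = 0.0166667/3.98 = 0.004188 per second

Final: 0.004188 /sec


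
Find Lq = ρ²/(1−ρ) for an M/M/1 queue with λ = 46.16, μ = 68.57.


ρ = 46.16/68.57 = 0.6732
Lq = ρ²/(1−ρ) = 0.4532/0.3268 = 1.3866

Final: 1.3866


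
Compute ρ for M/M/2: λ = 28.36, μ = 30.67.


ρ = λ/(cμ) = 28.36/(2·30.67) = 28.36/61.34 = 0.4623

Final: 0.4623


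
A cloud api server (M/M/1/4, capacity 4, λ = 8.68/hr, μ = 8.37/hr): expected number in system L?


ρ = 8.68/8.37 = 1.0370
L = ρ[1 − (K+1)ρ^K + Kρ^(K+1)] / [(1−ρ)(1−ρ^(K+1))]
Numerator: 1.0370·(1 − 5·1.156584 + 4·1.199420) = 0.015309
Denominator: (-0.03704)·(-0.199420) = 0.007386
L = 0.015309/0.007386 = 2.0727

Final: 2.0727


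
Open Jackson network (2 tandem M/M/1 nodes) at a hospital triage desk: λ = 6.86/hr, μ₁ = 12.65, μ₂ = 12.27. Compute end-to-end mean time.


Each node sees arrival rate λ = 6.86/hr (tandem ⇒ throughput preserved).
W₁ = 1/(μ₁−λ) = 1/(12.65−6.86) = 0.17271 hr
W₂ = 1/(μ₂−λ) = 1/(12.27−6.86) = 0.18484 hr
W_total = W₁ + W₂ = 0.17271 + 0.18484 = 0.35755 hr

Final: 0.35755 hr


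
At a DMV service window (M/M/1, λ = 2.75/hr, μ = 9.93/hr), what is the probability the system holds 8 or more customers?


ρ = 2.75/9.93 = 0.2769
P(N ≥ n) = ρ^n = 0.2769^8 = 0.00003460

Final: 0.00003460


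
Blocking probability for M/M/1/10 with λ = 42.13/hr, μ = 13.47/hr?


ρ = λ/μ = 42.13/13.47 = 3.1277
P_K = (1−ρ)ρ^K/(1−ρ^(K+1)) = (-2.1277·89585.688146)/(1 − 280196.365373)
= -190610.677227/-280195.365373 = 0.680278

Final: 0.680278


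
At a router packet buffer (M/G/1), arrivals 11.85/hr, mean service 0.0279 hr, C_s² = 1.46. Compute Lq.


ρ = λ·E[S] = 11.85·0.0279 = 0.3306
Lq = ρ²(1+C_s²)/(2(1−ρ)) = 0.1093·(1+1.46)/(2·0.6694)
= 0.1093·2.4600/1.3388 = 0.20085

Final: 0.20085


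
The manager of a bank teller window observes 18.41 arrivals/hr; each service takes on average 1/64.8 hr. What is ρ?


ρ = λ/μ = 18.41/64.8 = 0.2841

Final: 0.2841


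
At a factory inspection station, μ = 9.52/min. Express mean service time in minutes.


Mean service time = 1/μ = 1/9.52 minute = 0.10504 minute
In minutes: 0.10504 × 1 = 0.1050 min

Final: 0.1050 min


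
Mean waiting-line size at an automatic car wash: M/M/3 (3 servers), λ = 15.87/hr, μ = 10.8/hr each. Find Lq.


a = λ/μ = 1.4694; ρ = a/3 = 0.4898
P₀ = 0.218074
Lq = P₀·a^c·ρ / (c!·(1−ρ)²) = 0.218074·3.17292·0.4898/(6·0.26029)
= 0.21701

Final: 0.21701


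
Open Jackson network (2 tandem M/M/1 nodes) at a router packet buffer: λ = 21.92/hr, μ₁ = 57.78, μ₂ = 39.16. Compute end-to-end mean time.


Each node sees arrival rate λ = 21.92/hr (tandem ⇒ throughput preserved).
W₁ = 1/(μ₁−λ) = 1/(57.78−21.92) = 0.02789 hr
W₂ = 1/(μ₂−λ) = 1/(39.16−21.92) = 0.05800 hr
W_total = W₁ + W₂ = 0.02789 + 0.05800 = 0.08589 hr

Final: 0.08589 hr


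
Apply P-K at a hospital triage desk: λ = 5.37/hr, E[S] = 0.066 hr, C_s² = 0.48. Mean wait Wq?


ρ = λ·E[S] = 5.37·0.066 = 0.3544
E[S²] = E[S]²(1+C_s²) = 0.066²·(1+0.48) = 0.006447
Wq = λ·E[S²]/(2(1−ρ)) = 5.37·0.006447/(2·0.6456) = 0.02681 hr

Final: 0.02681 hr


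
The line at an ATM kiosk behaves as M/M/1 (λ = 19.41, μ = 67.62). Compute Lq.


ρ = 19.41/67.62 = 0.2870
Lq = ρ²/(1−ρ) = 0.08239/0.7130 = 0.1156

Final: 0.1156


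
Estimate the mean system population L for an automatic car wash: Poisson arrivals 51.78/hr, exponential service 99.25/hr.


ρ = λ/μ = 51.78/99.25 = 0.5217
L = ρ/(1−ρ) = 0.5217/(1 − 0.5217) = 0.5217/0.4783 = 1.0908

Final: 1.0908


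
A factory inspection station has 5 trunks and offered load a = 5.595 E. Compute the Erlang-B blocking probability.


B(c,a) = (a^c/c!) / Σ_{k=0}^{c} a^k/k!
a^5/5! = 45.689795
Σ terms (k=0..5): 1.00000 + 5.59500 + 15.65201 + 29.19100 + 40.83092 + 45.68979 = 137.958727
B = 45.689795/137.958727 = 0.331185

Final: 0.331185


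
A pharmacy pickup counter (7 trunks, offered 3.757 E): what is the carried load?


B(7,3.757) = 0.050889 (Erlang-B)
Carried load = a(1 − B) = 3.757·(1 − 0.050889) = 3.757·0.949111 = 3.5658 E

Final: 3.5658 Erlangs


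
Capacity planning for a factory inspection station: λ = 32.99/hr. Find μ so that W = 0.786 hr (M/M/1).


W = 1/(μ−λ) ⇒ μ − λ = 1/W = 1/0.786 = 1.2723
μ = λ + 1/W = 32.99 + 1.2723 = 34.2623 per hr

Final: 34.2623 /hr


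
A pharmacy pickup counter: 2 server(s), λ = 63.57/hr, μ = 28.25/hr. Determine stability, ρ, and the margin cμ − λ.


Total capacity cμ = 2·28.25 = 56.50/hr
ρ = λ/(cμ) = 63.57/56.50 = 1.1251
Stable ⇔ ρ < 1: NO
Spare capacity = cμ − λ = 56.50 − 63.57 = -7.07/hr

Final: ρ = 1.1251; unstable; margin = -7.07/hr


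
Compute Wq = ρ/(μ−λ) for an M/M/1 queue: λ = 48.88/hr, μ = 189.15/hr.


ρ = 48.88/189.15 = 0.2584
Wq = ρ/(μ−λ) = 0.2584/(189.15 − 48.88) = 0.2584/140.27 = 0.001842 hr

Final: 0.001842 hr


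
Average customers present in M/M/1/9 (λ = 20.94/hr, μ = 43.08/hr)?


ρ = 20.94/43.08 = 0.4861
L = ρ[1 − (K+1)ρ^K + Kρ^(K+1)] / [(1−ρ)(1−ρ^(K+1))]
Numerator: 0.4861·(1 − 10·0.001515 + 9·0.0007362) = 0.481931
Denominator: (0.5139)·(0.999264) = 0.513549
L = 0.481931/0.513549 = 0.9384

Final: 0.9384


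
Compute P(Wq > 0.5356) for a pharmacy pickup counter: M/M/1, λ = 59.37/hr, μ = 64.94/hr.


ρ = 59.37/64.94 = 0.9142
P(Wq > t) = ρ·e^{−(μ−λ)t} = 0.9142·e^{−2.9833}
= 0.9142·0.050626 = 0.046284

Final: 0.046284


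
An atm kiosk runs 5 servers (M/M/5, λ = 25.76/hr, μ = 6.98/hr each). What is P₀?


a = λ/μ = 25.76/6.98 = 3.6905; ρ = a/c = 0.7381
Σ_{k=0}^{4} a^k/k! (terms k=0..4) = 1.00000 + 3.69054 + 6.81006 + 8.37761 + 7.72948 = 27.60770
Tail: a^5/(5!(1−ρ)) = 684.62410/(120·0.2619) = 21.78463
P₀ = 1/(27.60770 + 21.78463) = 1/49.39232 = 0.020246

Final: 0.020246


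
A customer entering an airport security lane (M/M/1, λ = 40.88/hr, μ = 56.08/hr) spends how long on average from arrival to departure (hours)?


W = 1/(μ−λ) = 1/(56.08 − 40.88) = 1/15.20 = 0.06579 hr

Final: 0.06579 hr


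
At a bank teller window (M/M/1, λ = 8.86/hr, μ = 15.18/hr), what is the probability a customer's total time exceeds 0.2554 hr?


W ~ Exponential(μ−λ) for M/M/1.
μ − λ = 15.18 − 8.86 = 6.3200
P(W > t) = e^{−(μ−λ)t} = e^{−1.6141} = 0.199064

Final: 0.199064


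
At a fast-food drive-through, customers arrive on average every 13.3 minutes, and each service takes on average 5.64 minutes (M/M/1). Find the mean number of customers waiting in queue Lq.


λ = 60/13.3 = 4.5113 /hr
μ = 60/5.64 = 10.6383 /hr
ρ = λ/μ = 4.5113/10.6383 = 0.4241
Lq = ρ²/(1−ρ) = 0.1798/0.5759 = 0.3122

Final: 0.3122


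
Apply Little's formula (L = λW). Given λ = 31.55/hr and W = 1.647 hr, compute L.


L = λW = 31.55·1.647 = 51.9629

Final: 51.9629


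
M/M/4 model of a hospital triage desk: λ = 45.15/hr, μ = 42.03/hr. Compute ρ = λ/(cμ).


ρ = λ/(cμ) = 45.15/(4·42.03) = 45.15/168.12 = 0.2686

Final: 0.2686


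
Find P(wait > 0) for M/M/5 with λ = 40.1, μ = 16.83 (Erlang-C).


a = λ/μ = 2.3827; ρ = a/5 = 0.4765
P₀ = 0.090573 (from M/M/c formula)
C(c,a) = [a^c/(c!(1−ρ))]·P₀ = [76.78940/(120·0.5235)]·0.090573
= 1.22244·0.090573 = 0.110720

Final: 0.110720


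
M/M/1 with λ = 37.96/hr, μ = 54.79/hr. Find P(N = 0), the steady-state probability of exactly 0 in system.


ρ = 37.96/54.79 = 0.6928
P_n = (1−ρ)·ρ^n = (1 − 0.6928)·0.6928^0 = 0.3072·1.000000 = 0.307173

Final: 0.307173


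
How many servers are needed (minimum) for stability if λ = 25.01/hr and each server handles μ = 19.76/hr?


Stability requires cμ > λ ⇔ c > λ/μ.
λ/μ = 25.01/19.76 = 1.2657
Minimum integer c = ⌊1.2657⌋ + 1 = 2
Check: 2·19.76 = 39.52 > 25.01, while 1·19.76 = 19.76 ≤ 25.01

Final: 2 servers


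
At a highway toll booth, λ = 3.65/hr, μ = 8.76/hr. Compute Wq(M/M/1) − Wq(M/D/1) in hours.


ρ = 3.65/8.76 = 0.4167
Wq(M/M/1) = ρ/(μ−λ) = 0.4167/5.11 = 0.08154 hr
Wq(M/D/1) = ρ/(2(μ−λ)) = 0.04077 hr
Savings = 0.08154 − 0.04077 = 0.04077 hr

Final: 0.04077 hr


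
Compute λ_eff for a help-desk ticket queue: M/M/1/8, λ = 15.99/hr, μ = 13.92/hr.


ρ = 1.1487; P_K = (1−ρ)ρ^8/(1−ρ^9) = 0.181605
λ_eff = λ(1 − P_K) = 15.99·(1 − 0.181605) = 15.99·0.818395 = 13.0861 /hr

Final: 13.0861 /hr


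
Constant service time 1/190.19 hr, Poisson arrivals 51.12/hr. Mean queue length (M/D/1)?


ρ = 51.12/190.19 = 0.2688
M/D/1: Lq = ρ²/(2(1−ρ)) = 0.07224/(2·0.7312) = 0.04940

Final: 0.04940


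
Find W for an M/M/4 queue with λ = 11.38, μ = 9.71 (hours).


a = 1.1720; ρ = 0.2930; P₀ = 0.308809
Lq = P₀·a^c·ρ/(c!(1−ρ)²) = 0.01423
Wq = Lq/λ = 0.01423/11.38 = 0.001250 hr
W = Wq + 1/μ = 0.001250 + 0.10299 = 0.10424 hr

Final: 0.10424 hr


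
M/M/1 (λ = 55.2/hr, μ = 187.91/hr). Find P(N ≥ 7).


ρ = 55.2/187.91 = 0.2938
P(N ≥ n) = ρ^n = 0.2938^7 = 0.0001888

Final: 0.0001888


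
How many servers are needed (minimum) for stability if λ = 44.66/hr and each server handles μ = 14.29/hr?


Stability requires cμ > λ ⇔ c > λ/μ.
λ/μ = 44.66/14.29 = 3.1253
Minimum integer c = ⌊3.1253⌋ + 1 = 4
Check: 4·14.29 = 57.16 > 44.66, while 3·14.29 = 42.87 ≤ 44.66

Final: 4 servers


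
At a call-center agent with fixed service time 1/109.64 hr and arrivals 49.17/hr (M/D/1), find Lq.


ρ = 49.17/109.64 = 0.4485
M/D/1: Lq = ρ²/(2(1−ρ)) = 0.2011/(2·0.5515) = 0.18233

Final: 0.18233


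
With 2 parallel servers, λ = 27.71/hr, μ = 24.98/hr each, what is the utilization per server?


ρ = λ/(cμ) = 27.71/(2·24.98) = 27.71/49.96 = 0.5546

Final: 0.5546


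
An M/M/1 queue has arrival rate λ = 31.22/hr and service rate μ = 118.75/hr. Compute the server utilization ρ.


ρ = λ/μ = 31.22/118.75 = 0.2629

Final: 0.2629


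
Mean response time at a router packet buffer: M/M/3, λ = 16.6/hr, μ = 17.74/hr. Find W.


a = 0.9357; ρ = 0.3119; P₀ = 0.388803
Lq = P₀·a^c·ρ/(c!(1−ρ)²) = 0.03498
Wq = Lq/λ = 0.03498/16.6 = 0.002107 hr
W = Wq + 1/μ = 0.002107 + 0.05637 = 0.05848 hr

Final: 0.05848 hr


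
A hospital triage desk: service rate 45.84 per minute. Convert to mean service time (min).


Mean service time = 1/μ = 1/45.84 minute = 0.02182 minute
In minutes: 0.02182 × 1 = 0.02182 min

Final: 0.02182 min


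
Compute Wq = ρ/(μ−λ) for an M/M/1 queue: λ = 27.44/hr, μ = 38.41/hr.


ρ = 27.44/38.41 = 0.7144
Wq = ρ/(μ−λ) = 0.7144/(38.41 − 27.44) = 0.7144/10.97 = 0.06512 hr

Final: 0.06512 hr


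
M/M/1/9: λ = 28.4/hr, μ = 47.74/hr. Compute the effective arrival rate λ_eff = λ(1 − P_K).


ρ = 0.5949; P_K = (1−ρ)ρ^9/(1−ρ^10) = 0.003801
λ_eff = λ(1 − P_K) = 28.4·(1 − 0.003801) = 28.4·0.996199 = 28.2920 /hr

Final: 28.2920 /hr


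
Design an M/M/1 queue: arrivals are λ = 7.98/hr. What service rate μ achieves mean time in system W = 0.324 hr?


W = 1/(μ−λ) ⇒ μ − λ = 1/W = 1/0.324 = 3.0864
μ = λ + 1/W = 7.98 + 3.0864 = 11.0664 per hr

Final: 11.0664 /hr


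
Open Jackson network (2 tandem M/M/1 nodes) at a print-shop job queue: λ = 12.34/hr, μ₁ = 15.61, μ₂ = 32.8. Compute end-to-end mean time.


Each node sees arrival rate λ = 12.34/hr (tandem ⇒ throughput preserved).
W₁ = 1/(μ₁−λ) = 1/(15.61−12.34) = 0.30581 hr
W₂ = 1/(μ₂−λ) = 1/(32.8−12.34) = 0.04888 hr
W_total = W₁ + W₂ = 0.30581 + 0.04888 = 0.35469 hr

Final: 0.35469 hr


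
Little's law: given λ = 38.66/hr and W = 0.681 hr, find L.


L = λW = 38.66·0.681 = 26.3275

Final: 26.3275


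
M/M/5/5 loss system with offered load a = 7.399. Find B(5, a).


B(c,a) = (a^c/c!) / Σ_{k=0}^{c} a^k/k!
a^5/5! = 184.792308
Σ terms (k=0..5): 1.00000 + 7.39900 + 27.37260 + 67.50996 + 124.87654 + 184.79231 = 412.950409
B = 184.792308/412.950409 = 0.447493

Final: 0.447493


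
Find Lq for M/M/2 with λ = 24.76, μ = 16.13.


a = λ/μ = 1.5350; ρ = a/2 = 0.7675
P₀ = 0.131533
Lq = P₀·a^c·ρ / (c!·(1−ρ)²) = 0.131533·2.35631·0.7675/(2·0.05405)
= 2.20054

Final: 2.20054


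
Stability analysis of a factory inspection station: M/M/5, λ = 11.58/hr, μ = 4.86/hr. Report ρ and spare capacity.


Total capacity cμ = 5·4.86 = 24.30/hr
ρ = λ/(cμ) = 11.58/24.30 = 0.4765
Stable ⇔ ρ < 1: YES
Spare capacity = cμ − λ = 24.30 − 11.58 = 12.72/hr

Final: ρ = 0.4765; stable; margin = 12.72/hr


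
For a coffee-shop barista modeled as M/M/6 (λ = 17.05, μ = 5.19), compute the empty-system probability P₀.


a = λ/μ = 17.05/5.19 = 3.2852; ρ = a/c = 0.5475
Σ_{k=0}^{5} a^k/k! (terms k=0..5) = 1.00000 + 3.28516 + 5.39615 + 5.90908 + 4.85307 + 3.18863 = 23.63210
Tail: a^6/(6!(1−ρ)) = 1257.01990/(720·0.4525) = 3.85849
P₀ = 1/(23.63210 + 3.85849) = 1/27.49058 = 0.036376

Final: 0.036376


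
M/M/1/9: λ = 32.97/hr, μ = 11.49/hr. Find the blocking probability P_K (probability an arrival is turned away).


ρ = λ/μ = 32.97/11.49 = 2.8695
P_K = (1−ρ)ρ^K/(1−ρ^(K+1)) = (-1.8695·13188.343985)/(1 − 37843.316029)
= -24654.972044/-37842.316029 = 0.651519

Final: 0.651519


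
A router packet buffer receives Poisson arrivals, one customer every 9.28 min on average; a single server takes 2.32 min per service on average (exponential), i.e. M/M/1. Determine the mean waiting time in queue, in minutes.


λ = 60/9.28 = 6.4655 /hr
μ = 60/2.32 = 25.8621 /hr
ρ = λ/μ = 6.4655/25.8621 = 0.2500
Wq = ρ/(μ−λ) = 0.2500/(25.8621−6.4655) = 0.01289 hr
In minutes: 0.01289·60 = 0.7733 min

Final: 0.7733 min


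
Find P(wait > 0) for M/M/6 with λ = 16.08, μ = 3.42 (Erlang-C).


a = λ/μ = 4.7018; ρ = a/6 = 0.7836
P₀ = 0.006996 (from M/M/c formula)
C(c,a) = [a^c/(c!(1−ρ))]·P₀ = [10803.37945/(720·0.2164)]·0.006996
= 69.34602·0.006996 = 0.485160

Final: 0.485160


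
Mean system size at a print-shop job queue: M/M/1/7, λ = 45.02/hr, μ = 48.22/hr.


ρ = 45.02/48.22 = 0.9336
L = ρ[1 − (K+1)ρ^K + Kρ^(K+1)] / [(1−ρ)(1−ρ^(K+1))]
Numerator: 0.9336·(1 − 8·0.618369 + 7·0.577333) = 0.088112
Denominator: (0.06636)·(0.422667) = 0.028049
L = 0.088112/0.028049 = 3.1413

Final: 3.1413


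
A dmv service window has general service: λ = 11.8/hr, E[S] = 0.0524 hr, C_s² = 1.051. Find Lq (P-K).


ρ = λ·E[S] = 11.8·0.0524 = 0.6183
Lq = ρ²(1+C_s²)/(2(1−ρ)) = 0.3823·(1+1.051)/(2·0.3817)
= 0.3823·2.0510/0.7634 = 1.02722

Final: 1.02722


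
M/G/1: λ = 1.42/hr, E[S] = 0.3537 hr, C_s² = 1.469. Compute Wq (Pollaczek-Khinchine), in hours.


ρ = λ·E[S] = 1.42·0.3537 = 0.5023
E[S²] = E[S]²(1+C_s²) = 0.3537²·(1+1.469) = 0.308881
Wq = λ·E[S²]/(2(1−ρ)) = 1.42·0.308881/(2·0.4977) = 0.44060 hr

Final: 0.44060 hr


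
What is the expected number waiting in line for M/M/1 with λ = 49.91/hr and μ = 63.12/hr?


ρ = 49.91/63.12 = 0.7907
Lq = ρ²/(1−ρ) = 0.6252/0.2093 = 2.9875

Final: 2.9875


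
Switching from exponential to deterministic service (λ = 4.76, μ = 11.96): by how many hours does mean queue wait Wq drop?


ρ = 4.76/11.96 = 0.3980
Wq(M/M/1) = ρ/(μ−λ) = 0.3980/7.20 = 0.05528 hr
Wq(M/D/1) = ρ/(2(μ−λ)) = 0.02764 hr
Savings = 0.05528 − 0.02764 = 0.02764 hr

Final: 0.02764 hr


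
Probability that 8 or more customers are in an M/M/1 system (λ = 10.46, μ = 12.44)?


ρ = 10.46/12.44 = 0.8408
P(N ≥ n) = ρ^n = 0.8408^8 = 0.249856

Final: 0.249856


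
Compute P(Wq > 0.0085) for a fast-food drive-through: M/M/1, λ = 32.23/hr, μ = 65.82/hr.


ρ = 32.23/65.82 = 0.4897
P(Wq > t) = ρ·e^{−(μ−λ)t} = 0.4897·e^{−0.2855}
= 0.4897·0.751627 = 0.368048

Final: 0.368048


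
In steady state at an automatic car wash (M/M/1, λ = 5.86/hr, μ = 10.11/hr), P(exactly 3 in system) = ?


ρ = 5.86/10.11 = 0.5796
P_n = (1−ρ)·ρ^n = (1 − 0.5796)·0.5796^3 = 0.4204·0.194733 = 0.081861

Final: 0.081861


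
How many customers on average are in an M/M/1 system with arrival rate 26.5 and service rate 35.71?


ρ = λ/μ = 26.5/35.71 = 0.7421
L = ρ/(1−ρ) = 0.7421/(1 − 0.7421) = 0.7421/0.2579 = 2.8773

Final: 2.8773


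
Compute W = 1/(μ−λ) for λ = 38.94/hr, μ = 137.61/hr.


W = 1/(μ−λ) = 1/(137.61 − 38.94) = 1/98.67 = 0.01013 hr

Final: 0.01013 hr


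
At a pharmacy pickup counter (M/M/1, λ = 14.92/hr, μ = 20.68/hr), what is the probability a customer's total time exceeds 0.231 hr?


W ~ Exponential(μ−λ) for M/M/1.
μ − λ = 20.68 − 14.92 = 5.7600
P(W > t) = e^{−(μ−λ)t} = e^{−1.3306} = 0.264329

Final: 0.264329


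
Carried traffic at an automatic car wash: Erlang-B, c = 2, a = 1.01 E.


B(2,1.01) = 0.202397 (Erlang-B)
Carried load = a(1 − B) = 1.01·(1 − 0.202397) = 1.01·0.797603 = 0.8056 E

Final: 0.8056 Erlangs


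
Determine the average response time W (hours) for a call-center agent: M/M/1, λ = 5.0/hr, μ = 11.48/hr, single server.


W = 1/(μ−λ) = 1/(11.48 − 5.0) = 1/6.48 = 0.1543 hr

Final: 0.1543 hr


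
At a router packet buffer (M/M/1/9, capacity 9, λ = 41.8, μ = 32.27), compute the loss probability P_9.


ρ = λ/μ = 41.8/32.27 = 1.2953
P_K = (1−ρ)ρ^K/(1−ρ^(K+1)) = (-0.2953·10.265872)/(1 − 13.297597)
= -3.031725/-12.297597 = 0.246530

Final: 0.246530


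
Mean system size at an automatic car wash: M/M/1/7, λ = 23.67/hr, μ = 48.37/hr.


ρ = 23.67/48.37 = 0.4894
L = ρ[1 − (K+1)ρ^K + Kρ^(K+1)] / [(1−ρ)(1−ρ^(K+1))]
Numerator: 0.4894·(1 − 8·0.006720 + 7·0.003288) = 0.474310
Denominator: (0.5106)·(0.996712) = 0.508968
L = 0.474310/0.508968 = 0.9319

Final: 0.9319


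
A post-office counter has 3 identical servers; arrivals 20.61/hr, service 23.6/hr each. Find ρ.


ρ = λ/(cμ) = 20.61/(3·23.6) = 20.61/70.80 = 0.2911

Final: 0.2911


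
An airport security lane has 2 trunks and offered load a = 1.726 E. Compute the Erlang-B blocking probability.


B(c,a) = (a^c/c!) / Σ_{k=0}^{c} a^k/k!
a^2/2! = 1.489538
Σ terms (k=0..2): 1.00000 + 1.72600 + 1.48954 = 4.215538
B = 1.489538/4.215538 = 0.353345

Final: 0.353345


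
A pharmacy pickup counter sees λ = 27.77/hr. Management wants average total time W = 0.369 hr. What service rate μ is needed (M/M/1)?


W = 1/(μ−λ) ⇒ μ − λ = 1/W = 1/0.369 = 2.7100
μ = λ + 1/W = 27.77 + 2.7100 = 30.4800 per hr

Final: 30.4800 /hr


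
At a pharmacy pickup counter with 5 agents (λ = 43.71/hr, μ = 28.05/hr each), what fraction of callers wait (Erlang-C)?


a = λ/μ = 1.5583; ρ = a/5 = 0.3117
P₀ = 0.210084 (from M/M/c formula)
C(c,a) = [a^c/(c!(1−ρ))]·P₀ = [9.18840/(120·0.6883)]·0.210084
= 0.11124·0.210084 = 0.023369

Final: 0.023369


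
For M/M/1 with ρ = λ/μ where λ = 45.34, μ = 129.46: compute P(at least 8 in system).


ρ = 45.34/129.46 = 0.3502
P(N ≥ n) = ρ^n = 0.3502^8 = 0.0002263

Final: 0.0002263


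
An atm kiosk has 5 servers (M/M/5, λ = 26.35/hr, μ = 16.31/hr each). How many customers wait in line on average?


a = λ/μ = 1.6156; ρ = a/5 = 0.3231
P₀ = 0.198304
Lq = P₀·a^c·ρ / (c!·(1−ρ)²) = 0.198304·11.00610·0.3231/(120·0.45817)
= 0.01283

Final: 0.01283


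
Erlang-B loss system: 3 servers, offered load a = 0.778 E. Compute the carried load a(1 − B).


B(3,0.778) = 0.036350 (Erlang-B)
Carried load = a(1 − B) = 0.778·(1 − 0.036350) = 0.778·0.963650 = 0.7497 E

Final: 0.7497 Erlangs


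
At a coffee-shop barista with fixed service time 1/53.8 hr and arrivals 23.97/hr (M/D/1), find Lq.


ρ = 23.97/53.8 = 0.4455
M/D/1: Lq = ρ²/(2(1−ρ)) = 0.1985/(2·0.5545) = 0.17901

Final: 0.17901


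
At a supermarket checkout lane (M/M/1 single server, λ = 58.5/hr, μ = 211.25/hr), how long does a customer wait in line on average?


ρ = 58.5/211.25 = 0.2769
Wq = ρ/(μ−λ) = 0.2769/(211.25 − 58.5) = 0.2769/152.75 = 0.001813 hr

Final: 0.001813 hr


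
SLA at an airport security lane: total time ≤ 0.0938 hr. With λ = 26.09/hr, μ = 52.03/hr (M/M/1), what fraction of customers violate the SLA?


W ~ Exponential(μ−λ) for M/M/1.
μ − λ = 52.03 − 26.09 = 25.9400
P(W > t) = e^{−(μ−λ)t} = e^{−2.4332} = 0.087758

Final: 0.087758


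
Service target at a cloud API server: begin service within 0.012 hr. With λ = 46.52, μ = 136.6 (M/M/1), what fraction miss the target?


ρ = 46.52/136.6 = 0.3406
P(Wq > t) = ρ·e^{−(μ−λ)t} = 0.3406·e^{−1.0810}
= 0.3406·0.339270 = 0.115540

Final: 0.115540


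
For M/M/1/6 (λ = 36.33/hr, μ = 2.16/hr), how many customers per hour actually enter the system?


ρ = 16.8194; P_K = (1−ρ)ρ^6/(1−ρ^7) = 0.940545
λ_eff = λ(1 − P_K) = 36.33·(1 − 0.940545) = 36.33·0.059455 = 2.1600 /hr

Final: 2.1600 /hr


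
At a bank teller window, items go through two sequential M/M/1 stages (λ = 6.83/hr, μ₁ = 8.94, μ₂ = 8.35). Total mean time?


Each node sees arrival rate λ = 6.83/hr (tandem ⇒ throughput preserved).
W₁ = 1/(μ₁−λ) = 1/(8.94−6.83) = 0.47393 hr
W₂ = 1/(μ₂−λ) = 1/(8.35−6.83) = 0.65789 hr
W_total = W₁ + W₂ = 0.47393 + 0.65789 = 1.13183 hr

Final: 1.13183 hr


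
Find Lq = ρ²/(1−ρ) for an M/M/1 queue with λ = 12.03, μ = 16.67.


ρ = 12.03/16.67 = 0.7217
Lq = ρ²/(1−ρ) = 0.5208/0.2783 = 1.8710

Final: 1.8710


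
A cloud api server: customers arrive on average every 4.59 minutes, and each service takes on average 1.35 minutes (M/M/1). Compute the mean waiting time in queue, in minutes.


λ = 60/4.59 = 13.0719 /hr
μ = 60/1.35 = 44.4444 /hr
ρ = λ/μ = 13.0719/44.4444 = 0.2941
Wq = ρ/(μ−λ) = 0.2941/(44.4444−13.0719) = 0.009375 hr
In minutes: 0.009375·60 = 0.5625 min

Final: 0.5625 min


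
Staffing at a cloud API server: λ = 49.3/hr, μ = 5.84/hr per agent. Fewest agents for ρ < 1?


Stability requires cμ > λ ⇔ c > λ/μ.
λ/μ = 49.3/5.84 = 8.4418
Minimum integer c = ⌊8.4418⌋ + 1 = 9
Check: 9·5.84 = 52.56 > 49.3, while 8·5.84 = 46.72 ≤ 49.3

Final: 9 servers


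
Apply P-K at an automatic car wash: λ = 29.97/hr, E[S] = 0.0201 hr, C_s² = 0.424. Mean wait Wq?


ρ = λ·E[S] = 29.97·0.0201 = 0.6024
E[S²] = E[S]²(1+C_s²) = 0.0201²·(1+0.424) = 0.0005753
Wq = λ·E[S²]/(2(1−ρ)) = 29.97·0.0005753/(2·0.3976) = 0.02168 hr

Final: 0.02168 hr


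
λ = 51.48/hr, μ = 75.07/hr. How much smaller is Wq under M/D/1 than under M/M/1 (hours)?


ρ = 51.48/75.07 = 0.6858
Wq(M/M/1) = ρ/(μ−λ) = 0.6858/23.59 = 0.02907 hr
Wq(M/D/1) = ρ/(2(μ−λ)) = 0.01453 hr
Savings = 0.02907 − 0.01453 = 0.01453 hr

Final: 0.01453 hr


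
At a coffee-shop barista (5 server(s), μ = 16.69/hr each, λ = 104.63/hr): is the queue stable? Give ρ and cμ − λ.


Total capacity cμ = 5·16.69 = 83.45/hr
ρ = λ/(cμ) = 104.63/83.45 = 1.2538
Stable ⇔ ρ < 1: NO
Spare capacity = cμ − λ = 83.45 − 104.63 = -21.18/hr

Final: ρ = 1.2538; unstable; margin = -21.18/hr


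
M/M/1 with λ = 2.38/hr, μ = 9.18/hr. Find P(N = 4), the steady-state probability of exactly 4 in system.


ρ = 2.38/9.18 = 0.2593
P_n = (1−ρ)·ρ^n = (1 − 0.2593)·0.2593^4 = 0.7407·0.004518 = 0.003347

Final: 0.003347


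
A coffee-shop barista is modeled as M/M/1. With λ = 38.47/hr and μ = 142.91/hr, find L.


ρ = λ/μ = 38.47/142.91 = 0.2692
L = ρ/(1−ρ) = 0.2692/(1 − 0.2692) = 0.2692/0.7308 = 0.3683

Final: 0.3683


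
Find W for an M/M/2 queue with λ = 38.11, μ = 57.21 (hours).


a = 0.6661; ρ = 0.3331; P₀ = 0.500295
Lq = P₀·a^c·ρ/(c!(1−ρ)²) = 0.08312
Wq = Lq/λ = 0.08312/38.11 = 0.002181 hr
W = Wq + 1/μ = 0.002181 + 0.01748 = 0.01966 hr

Final: 0.01966 hr


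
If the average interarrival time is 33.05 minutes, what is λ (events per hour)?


λ = 1/(interarrival time) in consistent units.
1 hour = 60 min, so λ = 60/33.05 = 1.8154 per hour

Final: 1.8154 /hr


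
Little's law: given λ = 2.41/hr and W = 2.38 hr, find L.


L = λW = 2.41·2.38 = 5.7358

Final: 5.7358


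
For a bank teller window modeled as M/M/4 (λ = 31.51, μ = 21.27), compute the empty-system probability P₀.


a = λ/μ = 31.51/21.27 = 1.4814; ρ = a/c = 0.3704
Σ_{k=0}^{3} a^k/k! (terms k=0..3) = 1.00000 + 1.48143 + 1.09732 + 0.54187 = 4.12061
Tail: a^4/(4!(1−ρ)) = 4.81641/(24·0.6296) = 0.31873
P₀ = 1/(4.12061 + 0.31873) = 1/4.43934 = 0.225259

Final: 0.225259


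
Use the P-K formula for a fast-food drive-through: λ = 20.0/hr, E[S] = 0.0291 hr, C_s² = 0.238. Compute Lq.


ρ = λ·E[S] = 20.0·0.0291 = 0.5820
Lq = ρ²(1+C_s²)/(2(1−ρ)) = 0.3387·(1+0.238)/(2·0.4180)
= 0.3387·1.2380/0.8360 = 0.50160

Final: 0.50160


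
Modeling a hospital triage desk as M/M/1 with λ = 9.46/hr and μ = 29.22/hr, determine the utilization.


ρ = λ/μ = 9.46/29.22 = 0.3238

Final: 0.3238


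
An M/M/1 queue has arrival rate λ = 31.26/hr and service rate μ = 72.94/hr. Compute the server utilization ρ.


ρ = λ/μ = 31.26/72.94 = 0.4286

Final: 0.4286


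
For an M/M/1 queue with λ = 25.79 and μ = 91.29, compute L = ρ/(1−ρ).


ρ = λ/μ = 25.79/91.29 = 0.2825
L = ρ/(1−ρ) = 0.2825/(1 − 0.2825) = 0.2825/0.7175 = 0.3937

Final: 0.3937


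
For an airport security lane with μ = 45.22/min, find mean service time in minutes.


Mean service time = 1/μ = 1/45.22 minute = 0.02211 minute
In minutes: 0.02211 × 1 = 0.02211 min

Final: 0.02211 min


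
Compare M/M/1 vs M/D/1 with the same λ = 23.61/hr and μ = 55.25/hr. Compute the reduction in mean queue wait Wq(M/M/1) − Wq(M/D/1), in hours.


ρ = 23.61/55.25 = 0.4273
Wq(M/M/1) = ρ/(μ−λ) = 0.4273/31.64 = 0.01351 hr
Wq(M/D/1) = ρ/(2(μ−λ)) = 0.006753 hr
Savings = 0.01351 − 0.006753 = 0.006753 hr

Final: 0.006753 hr


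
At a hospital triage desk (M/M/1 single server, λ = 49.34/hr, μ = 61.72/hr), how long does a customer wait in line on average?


ρ = 49.34/61.72 = 0.7994
Wq = ρ/(μ−λ) = 0.7994/(61.72 − 49.34) = 0.7994/12.38 = 0.06457 hr

Final: 0.06457 hr


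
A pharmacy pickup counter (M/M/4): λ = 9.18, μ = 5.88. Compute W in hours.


a = 1.5612; ρ = 0.3903; P₀ = 0.207461
Lq = P₀·a^c·ρ/(c!(1−ρ)²) = 0.05392
Wq = Lq/λ = 0.05392/9.18 = 0.005874 hr
W = Wq + 1/μ = 0.005874 + 0.17007 = 0.17594 hr

Final: 0.17594 hr


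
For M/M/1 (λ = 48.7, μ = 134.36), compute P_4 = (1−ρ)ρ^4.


ρ = 48.7/134.36 = 0.3625
P_n = (1−ρ)·ρ^n = (1 − 0.3625)·0.3625^4 = 0.6375·0.017260 = 0.011004

Final: 0.011004


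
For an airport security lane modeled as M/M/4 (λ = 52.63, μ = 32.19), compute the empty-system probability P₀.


a = λ/μ = 52.63/32.19 = 1.6350; ρ = a/c = 0.4087
Σ_{k=0}^{3} a^k/k! (terms k=0..3) = 1.00000 + 1.63498 + 1.33658 + 0.72843 = 4.69999
Tail: a^4/(4!(1−ρ)) = 7.14578/(24·0.5913) = 0.50357
P₀ = 1/(4.69999 + 0.50357) = 1/5.20356 = 0.192176

Final: 0.192176


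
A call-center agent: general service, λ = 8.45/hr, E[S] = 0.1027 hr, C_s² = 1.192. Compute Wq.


ρ = λ·E[S] = 8.45·0.1027 = 0.8678
E[S²] = E[S]²(1+C_s²) = 0.1027²·(1+1.192) = 0.023120
Wq = λ·E[S²]/(2(1−ρ)) = 8.45·0.023120/(2·0.1322) = 0.73897 hr

Final: 0.73897 hr


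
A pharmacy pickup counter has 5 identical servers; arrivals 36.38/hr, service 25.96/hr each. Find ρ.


ρ = λ/(cμ) = 36.38/(5·25.96) = 36.38/129.80 = 0.2803

Final: 0.2803


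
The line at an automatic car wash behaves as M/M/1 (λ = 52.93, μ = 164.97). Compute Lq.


ρ = 52.93/164.97 = 0.3208
Lq = ρ²/(1−ρ) = 0.1029/0.6792 = 0.1516

Final: 0.1516


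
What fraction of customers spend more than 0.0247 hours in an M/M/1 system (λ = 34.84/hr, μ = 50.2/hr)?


W ~ Exponential(μ−λ) for M/M/1.
μ − λ = 50.2 − 34.84 = 15.3600
P(W > t) = e^{−(μ−λ)t} = e^{−0.3794} = 0.684277

Final: 0.684277


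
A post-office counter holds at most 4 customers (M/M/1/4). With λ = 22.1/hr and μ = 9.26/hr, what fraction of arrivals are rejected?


ρ = λ/μ = 22.1/9.26 = 2.3866
P_K = (1−ρ)ρ^K/(1−ρ^(K+1)) = (-1.3866·32.443309)/(1 − 77.429496)
= -44.986187/-76.429496 = 0.588597

Final: 0.588597


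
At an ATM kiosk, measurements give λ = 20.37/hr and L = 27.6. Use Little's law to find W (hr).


W = L/λ = 27.6/20.37 = 1.3549 hr

Final: 1.3549 hr


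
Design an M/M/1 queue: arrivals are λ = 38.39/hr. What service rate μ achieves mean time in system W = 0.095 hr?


W = 1/(μ−λ) ⇒ μ − λ = 1/W = 1/0.095 = 10.5263
μ = λ + 1/W = 38.39 + 10.5263 = 48.9163 per hr

Final: 48.9163 /hr


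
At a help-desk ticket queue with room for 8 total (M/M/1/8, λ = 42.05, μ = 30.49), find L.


ρ = 42.05/30.49 = 1.3791
L = ρ[1 − (K+1)ρ^K + Kρ^(K+1)] / [(1−ρ)(1−ρ^(K+1))]
Numerator: 1.3791·(1 − 9·13.087859 + 8·18.049999) = 38.077056
Denominator: (-0.3791)·(-17.049999) = 6.464349
L = 38.077056/6.464349 = 5.8903

Final: 5.8903


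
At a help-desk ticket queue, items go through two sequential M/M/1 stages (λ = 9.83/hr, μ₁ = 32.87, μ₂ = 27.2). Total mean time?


Each node sees arrival rate λ = 9.83/hr (tandem ⇒ throughput preserved).
W₁ = 1/(μ₁−λ) = 1/(32.87−9.83) = 0.04340 hr
W₂ = 1/(μ₂−λ) = 1/(27.2−9.83) = 0.05757 hr
W_total = W₁ + W₂ = 0.04340 + 0.05757 = 0.10097 hr

Final: 0.10097 hr


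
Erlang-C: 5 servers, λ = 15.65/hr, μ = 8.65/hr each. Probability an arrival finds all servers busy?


a = λ/μ = 1.8092; ρ = a/5 = 0.3618
P₀ = 0.163063 (from M/M/c formula)
C(c,a) = [a^c/(c!(1−ρ))]·P₀ = [19.38613/(120·0.6382)]·0.163063
= 0.25316·0.163063 = 0.041280

Final: 0.041280


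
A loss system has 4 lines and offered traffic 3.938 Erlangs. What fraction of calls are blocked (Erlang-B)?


B(c,a) = (a^c/c!) / Σ_{k=0}^{c} a^k/k!
a^4/4! = 10.020551
Σ terms (k=0..4): 1.00000 + 3.93800 + 7.75392 + 10.17831 + 10.02055 = 32.890788
B = 10.020551/32.890788 = 0.304661

Final: 0.304661


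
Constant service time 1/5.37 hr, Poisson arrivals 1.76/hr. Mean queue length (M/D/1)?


ρ = 1.76/5.37 = 0.3277
M/D/1: Lq = ρ²/(2(1−ρ)) = 0.1074/(2·0.6723) = 0.07989

Final: 0.07989


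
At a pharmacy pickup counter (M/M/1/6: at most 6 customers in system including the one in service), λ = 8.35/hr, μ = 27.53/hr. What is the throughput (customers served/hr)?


ρ = 0.3033; P_K = (1−ρ)ρ^6/(1−ρ^7) = 0.0005425
λ_eff = λ(1 − P_K) = 8.35·(1 − 0.0005425) = 8.35·0.999457 = 8.3455 /hr

Final: 8.3455 /hr


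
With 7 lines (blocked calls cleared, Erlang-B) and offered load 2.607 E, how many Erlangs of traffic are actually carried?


B(7,2.607) = 0.012042 (Erlang-B)
Carried load = a(1 − B) = 2.607·(1 − 0.012042) = 2.607·0.987958 = 2.5756 E

Final: 2.5756 Erlangs


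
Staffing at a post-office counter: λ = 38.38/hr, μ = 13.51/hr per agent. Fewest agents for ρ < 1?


Stability requires cμ > λ ⇔ c > λ/μ.
λ/μ = 38.38/13.51 = 2.8409
Minimum integer c = ⌊2.8409⌋ + 1 = 3
Check: 3·13.51 = 40.53 > 38.38, while 2·13.51 = 27.02 ≤ 38.38

Final: 3 servers


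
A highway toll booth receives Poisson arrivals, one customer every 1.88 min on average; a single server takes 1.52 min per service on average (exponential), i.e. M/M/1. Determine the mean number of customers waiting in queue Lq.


λ = 60/1.88 = 31.9149 /hr
μ = 60/1.52 = 39.4737 /hr
ρ = λ/μ = 31.9149/39.4737 = 0.8085
Lq = ρ²/(1−ρ) = 0.6537/0.1915 = 3.4137

Final: 3.4137


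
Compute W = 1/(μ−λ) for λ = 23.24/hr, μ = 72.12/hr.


W = 1/(μ−λ) = 1/(72.12 − 23.24) = 1/48.88 = 0.02046 hr

Final: 0.02046 hr


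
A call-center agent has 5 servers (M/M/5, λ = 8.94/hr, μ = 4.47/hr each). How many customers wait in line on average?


a = λ/μ = 2.0000; ρ = a/5 = 0.4000
P₀ = 0.134328
Lq = P₀·a^c·ρ / (c!·(1−ρ)²) = 0.134328·32.00000·0.4000/(120·0.36000)
= 0.03980

Final: 0.03980


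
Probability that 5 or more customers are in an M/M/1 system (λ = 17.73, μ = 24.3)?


ρ = 17.73/24.3 = 0.7296
P(N ≥ n) = ρ^n = 0.7296^5 = 0.206782

Final: 0.206782


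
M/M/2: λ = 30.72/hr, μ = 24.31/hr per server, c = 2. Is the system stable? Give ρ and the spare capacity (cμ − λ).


Total capacity cμ = 2·24.31 = 48.62/hr
ρ = λ/(cμ) = 30.72/48.62 = 0.6318
Stable ⇔ ρ < 1: YES
Spare capacity = cμ − λ = 48.62 − 30.72 = 17.90/hr

Final: ρ = 0.6318; stable; margin = 17.90/hr


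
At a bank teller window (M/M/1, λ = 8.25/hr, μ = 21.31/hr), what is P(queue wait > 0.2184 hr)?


ρ = 8.25/21.31 = 0.3871
P(Wq > t) = ρ·e^{−(μ−λ)t} = 0.3871·e^{−2.8523}
= 0.3871·0.057711 = 0.022342

Final: 0.022342


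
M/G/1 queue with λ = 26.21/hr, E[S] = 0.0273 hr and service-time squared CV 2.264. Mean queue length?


ρ = λ·E[S] = 26.21·0.0273 = 0.7155
Lq = ρ²(1+C_s²)/(2(1−ρ)) = 0.5120·(1+2.264)/(2·0.2845)
= 0.5120·3.2640/0.5689 = 2.93730

Final: 2.93730


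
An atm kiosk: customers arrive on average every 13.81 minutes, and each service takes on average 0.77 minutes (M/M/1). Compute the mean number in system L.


λ = 60/13.81 = 4.3447 /hr
μ = 60/0.77 = 77.9221 /hr
ρ = λ/μ = 4.3447/77.9221 = 0.05576
L = ρ/(1−ρ) = 0.05576/0.9442 = 0.05905

Final: 0.05905


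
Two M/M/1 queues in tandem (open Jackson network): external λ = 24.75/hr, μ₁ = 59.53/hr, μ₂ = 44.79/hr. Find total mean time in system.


Each node sees arrival rate λ = 24.75/hr (tandem ⇒ throughput preserved).
W₁ = 1/(μ₁−λ) = 1/(59.53−24.75) = 0.02875 hr
W₂ = 1/(μ₂−λ) = 1/(44.79−24.75) = 0.04990 hr
W_total = W₁ + W₂ = 0.02875 + 0.04990 = 0.07865 hr

Final: 0.07865 hr


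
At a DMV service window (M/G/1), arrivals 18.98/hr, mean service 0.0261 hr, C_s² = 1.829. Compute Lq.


ρ = λ·E[S] = 18.98·0.0261 = 0.4954
Lq = ρ²(1+C_s²)/(2(1−ρ)) = 0.2454·(1+1.829)/(2·0.5046)
= 0.2454·2.8290/1.0092 = 0.68788

Final: 0.68788


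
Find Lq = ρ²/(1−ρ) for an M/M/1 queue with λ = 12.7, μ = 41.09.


ρ = 12.7/41.09 = 0.3091
Lq = ρ²/(1−ρ) = 0.09553/0.6909 = 0.1383

Final: 0.1383


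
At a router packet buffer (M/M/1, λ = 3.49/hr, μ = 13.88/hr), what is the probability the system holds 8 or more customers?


ρ = 3.49/13.88 = 0.2514
P(N ≥ n) = ρ^n = 0.2514^8 = 0.00001598

Final: 0.00001598


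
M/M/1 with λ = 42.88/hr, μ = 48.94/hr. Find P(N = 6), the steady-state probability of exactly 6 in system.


ρ = 42.88/48.94 = 0.8762
P_n = (1−ρ)·ρ^n = (1 − 0.8762)·0.8762^6 = 0.1238·0.452423 = 0.056021

Final: 0.056021


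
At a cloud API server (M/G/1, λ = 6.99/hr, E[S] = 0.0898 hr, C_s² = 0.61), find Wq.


ρ = λ·E[S] = 6.99·0.0898 = 0.6277
E[S²] = E[S]²(1+C_s²) = 0.0898²·(1+0.61) = 0.012983
Wq = λ·E[S²]/(2(1−ρ)) = 6.99·0.012983/(2·0.3723) = 0.12188 hr

Final: 0.12188 hr


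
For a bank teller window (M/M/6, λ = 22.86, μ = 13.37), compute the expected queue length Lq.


a = λ/μ = 1.7098; ρ = a/6 = 0.2850
P₀ = 0.180800
Lq = P₀·a^c·ρ / (c!·(1−ρ)²) = 0.180800·24.98440·0.2850/(720·0.51127)
= 0.003497

Final: 0.003497


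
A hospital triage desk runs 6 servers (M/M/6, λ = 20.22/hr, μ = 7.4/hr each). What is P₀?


a = λ/μ = 20.22/7.4 = 2.7324; ρ = a/c = 0.4554
Σ_{k=0}^{5} a^k/k! (terms k=0..5) = 1.00000 + 2.73243 + 3.73309 + 3.40014 + 2.32266 + 1.26930 = 14.45764
Tail: a^6/(6!(1−ρ)) = 416.19474/(720·0.5446) = 1.06143
P₀ = 1/(14.45764 + 1.06143) = 1/15.51907 = 0.064437

Final: 0.064437
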